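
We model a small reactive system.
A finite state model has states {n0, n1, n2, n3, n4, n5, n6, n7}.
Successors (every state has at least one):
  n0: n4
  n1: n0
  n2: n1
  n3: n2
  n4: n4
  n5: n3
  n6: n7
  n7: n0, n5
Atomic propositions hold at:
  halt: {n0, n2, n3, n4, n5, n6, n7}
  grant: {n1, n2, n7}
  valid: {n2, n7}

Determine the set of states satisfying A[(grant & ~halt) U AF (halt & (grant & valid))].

{n2, n3, n5, n6, n7}

Sat(~halt) = {n1}
Sat(grant & ~halt) = {n1}
Sat(grant & valid) = {n2, n7}
Sat(halt & (grant & valid)) = {n2, n7}
AF (halt & (grant & valid)): least fixpoint, start Z0 = {n2, n7}, add states with every successor in Z. Z1 = {n2, n3, n6, n7}; Z2 = {n2, n3, n5, n6, n7}; fixed.
Sat(AF (halt & (grant & valid))) = {n2, n3, n5, n6, n7}
A[(grant & ~halt) U AF (halt & (grant & valid))]: least fixpoint, start Z0 = Sat(AF (halt & (grant & valid))) = {n2, n3, n5, n6, n7}, add states in Sat(grant & ~halt) with every successor in Z. Already a fixed point.
Sat(A[(grant & ~halt) U AF (halt & (grant & valid))]) = {n2, n3, n5, n6, n7}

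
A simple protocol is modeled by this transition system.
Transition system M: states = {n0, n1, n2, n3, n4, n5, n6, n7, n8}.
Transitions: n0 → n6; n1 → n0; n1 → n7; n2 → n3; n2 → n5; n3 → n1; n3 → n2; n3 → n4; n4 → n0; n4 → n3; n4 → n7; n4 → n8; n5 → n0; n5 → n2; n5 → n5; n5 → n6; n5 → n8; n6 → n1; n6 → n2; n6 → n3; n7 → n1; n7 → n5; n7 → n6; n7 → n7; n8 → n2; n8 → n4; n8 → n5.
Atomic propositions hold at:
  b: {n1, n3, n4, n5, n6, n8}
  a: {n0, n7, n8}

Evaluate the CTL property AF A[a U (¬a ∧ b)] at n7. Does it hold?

Sat(¬a) = {n1, n2, n3, n4, n5, n6}
Sat(¬a ∧ b) = {n1, n3, n4, n5, n6}
A[a U (¬a ∧ b)]: least fixpoint, start Z0 = Sat((¬a ∧ b)) = {n1, n3, n4, n5, n6}, add states in Sat(a) with every successor in Z. Z1 = {n0, n1, n3, n4, n5, n6}; fixed.
Sat(A[a U (¬a ∧ b)]) = {n0, n1, n3, n4, n5, n6}
AF A[a U (¬a ∧ b)]: least fixpoint, start Z0 = {n0, n1, n3, n4, n5, n6}, add states with every successor in Z. Z1 = {n0, n1, n2, n3, n4, n5, n6}; Z2 = {n0, n1, n2, n3, n4, n5, n6, n8}; fixed.
Sat(AF A[a U (¬a ∧ b)]) = {n0, n1, n2, n3, n4, n5, n6, n8}
n7 ∉ Sat(AF A[a U (¬a ∧ b)]) = {n0, n1, n2, n3, n4, n5, n6, n8}, so the formula does not hold at n7.

No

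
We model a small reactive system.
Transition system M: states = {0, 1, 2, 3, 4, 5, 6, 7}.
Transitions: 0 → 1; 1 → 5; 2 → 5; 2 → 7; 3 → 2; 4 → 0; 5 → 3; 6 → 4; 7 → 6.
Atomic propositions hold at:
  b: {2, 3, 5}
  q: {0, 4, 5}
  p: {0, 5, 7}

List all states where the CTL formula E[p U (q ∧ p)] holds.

Sat(q ∧ p) = {0, 5}
E[p U (q ∧ p)]: least fixpoint, start Z0 = Sat((q ∧ p)) = {0, 5}, add states in Sat(p) with some successor in Z. Already a fixed point.
Sat(E[p U (q ∧ p)]) = {0, 5}

{0, 5}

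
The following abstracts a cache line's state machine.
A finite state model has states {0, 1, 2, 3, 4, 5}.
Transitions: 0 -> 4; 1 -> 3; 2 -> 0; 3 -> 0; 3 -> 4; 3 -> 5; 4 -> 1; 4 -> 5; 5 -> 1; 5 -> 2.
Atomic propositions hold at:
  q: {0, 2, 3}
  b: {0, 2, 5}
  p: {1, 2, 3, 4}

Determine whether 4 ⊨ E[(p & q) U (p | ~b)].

Yes

Sat(p & q) = {2, 3}
Sat(~b) = {1, 3, 4}
Sat(p | ~b) = {1, 2, 3, 4}
E[(p & q) U (p | ~b)]: least fixpoint, start Z0 = Sat((p | ~b)) = {1, 2, 3, 4}, add states in Sat(p & q) with some successor in Z. Already a fixed point.
Sat(E[(p & q) U (p | ~b)]) = {1, 2, 3, 4}
4 ∈ Sat(E[(p & q) U (p | ~b)]) = {1, 2, 3, 4}, so the formula holds at 4.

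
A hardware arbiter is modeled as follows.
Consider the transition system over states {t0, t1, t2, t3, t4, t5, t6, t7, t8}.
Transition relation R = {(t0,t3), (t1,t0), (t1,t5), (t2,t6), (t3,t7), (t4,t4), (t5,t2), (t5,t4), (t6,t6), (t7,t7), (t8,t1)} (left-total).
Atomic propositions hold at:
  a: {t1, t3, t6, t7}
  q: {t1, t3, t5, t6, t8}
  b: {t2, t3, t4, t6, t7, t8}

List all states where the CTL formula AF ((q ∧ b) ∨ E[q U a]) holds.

Sat(q ∧ b) = {t3, t6, t8}
E[q U a]: least fixpoint, start Z0 = Sat(a) = {t1, t3, t6, t7}, add states in Sat(q) with some successor in Z. Z1 = {t1, t3, t6, t7, t8}; fixed.
Sat(E[q U a]) = {t1, t3, t6, t7, t8}
Sat((q ∧ b) ∨ E[q U a]) = {t1, t3, t6, t7, t8}
AF ((q ∧ b) ∨ E[q U a]): least fixpoint, start Z0 = {t1, t3, t6, t7, t8}, add states with every successor in Z. Z1 = {t0, t1, t2, t3, t6, t7, t8}; fixed.
Sat(AF ((q ∧ b) ∨ E[q U a])) = {t0, t1, t2, t3, t6, t7, t8}

{t0, t1, t2, t3, t6, t7, t8}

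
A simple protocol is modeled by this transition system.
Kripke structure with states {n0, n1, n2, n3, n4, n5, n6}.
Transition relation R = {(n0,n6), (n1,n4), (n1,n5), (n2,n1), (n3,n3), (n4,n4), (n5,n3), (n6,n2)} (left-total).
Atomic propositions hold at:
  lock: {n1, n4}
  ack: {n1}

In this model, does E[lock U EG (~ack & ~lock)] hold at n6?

Sat(~ack) = {n0, n2, n3, n4, n5, n6}
Sat(~lock) = {n0, n2, n3, n5, n6}
Sat(~ack & ~lock) = {n0, n2, n3, n5, n6}
EG (~ack & ~lock): greatest fixpoint, start Z0 = {n0, n2, n3, n5, n6}, keep only states in Sat with some successor in Z. Z1 = {n0, n3, n5, n6}; Z2 = {n0, n3, n5}; Z3 = {n3, n5}; fixed.
Sat(EG (~ack & ~lock)) = {n3, n5}
E[lock U EG (~ack & ~lock)]: least fixpoint, start Z0 = Sat(EG (~ack & ~lock)) = {n3, n5}, add states in Sat(lock) with some successor in Z. Z1 = {n1, n3, n5}; fixed.
Sat(E[lock U EG (~ack & ~lock)]) = {n1, n3, n5}
n6 ∉ Sat(E[lock U EG (~ack & ~lock)]) = {n1, n3, n5}, so the formula does not hold at n6.

No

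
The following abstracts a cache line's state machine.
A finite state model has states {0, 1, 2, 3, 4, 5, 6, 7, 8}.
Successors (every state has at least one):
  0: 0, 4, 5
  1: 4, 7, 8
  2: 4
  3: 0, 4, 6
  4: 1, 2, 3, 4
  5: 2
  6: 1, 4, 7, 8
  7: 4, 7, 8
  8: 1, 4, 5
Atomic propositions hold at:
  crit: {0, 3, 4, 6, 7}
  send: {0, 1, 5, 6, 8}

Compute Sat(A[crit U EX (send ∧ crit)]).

{0, 3}

Sat(send ∧ crit) = {0, 6}
Sat(EX (send ∧ crit)) = {s : some successor in {0, 6}} = {0, 3}
A[crit U EX (send ∧ crit)]: least fixpoint, start Z0 = Sat(EX (send ∧ crit)) = {0, 3}, add states in Sat(crit) with every successor in Z. Already a fixed point.
Sat(A[crit U EX (send ∧ crit)]) = {0, 3}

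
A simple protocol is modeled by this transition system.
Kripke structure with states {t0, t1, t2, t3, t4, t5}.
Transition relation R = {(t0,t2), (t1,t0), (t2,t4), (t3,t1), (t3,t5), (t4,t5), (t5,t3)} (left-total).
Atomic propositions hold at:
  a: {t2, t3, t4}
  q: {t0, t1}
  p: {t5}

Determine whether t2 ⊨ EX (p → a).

Sat(p → a) = {t0, t1, t2, t3, t4}
Sat(EX (p → a)) = {s : some successor in {t0, t1, t2, t3, t4}} = {t0, t1, t2, t3, t5}
t2 ∈ Sat(EX (p → a)) = {t0, t1, t2, t3, t5}, so the formula holds at t2.

Yes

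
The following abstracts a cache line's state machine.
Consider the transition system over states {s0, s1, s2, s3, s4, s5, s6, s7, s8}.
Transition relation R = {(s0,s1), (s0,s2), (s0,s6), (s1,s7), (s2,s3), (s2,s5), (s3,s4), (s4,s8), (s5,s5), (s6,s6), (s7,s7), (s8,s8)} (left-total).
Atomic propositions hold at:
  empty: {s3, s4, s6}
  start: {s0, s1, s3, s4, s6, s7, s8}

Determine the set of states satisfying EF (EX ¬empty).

Sat(¬empty) = {s0, s1, s2, s5, s7, s8}
Sat(EX ¬empty) = {s : some successor in {s0, s1, s2, s5, s7, s8}} = {s0, s1, s2, s4, s5, s7, s8}
EF (EX ¬empty): least fixpoint, start Z0 = {s0, s1, s2, s4, s5, s7, s8}, add states with some successor in Z. Z1 = {s0, s1, s2, s3, s4, s5, s7, s8}; fixed.
Sat(EF (EX ¬empty)) = {s0, s1, s2, s3, s4, s5, s7, s8}

{s0, s1, s2, s3, s4, s5, s7, s8}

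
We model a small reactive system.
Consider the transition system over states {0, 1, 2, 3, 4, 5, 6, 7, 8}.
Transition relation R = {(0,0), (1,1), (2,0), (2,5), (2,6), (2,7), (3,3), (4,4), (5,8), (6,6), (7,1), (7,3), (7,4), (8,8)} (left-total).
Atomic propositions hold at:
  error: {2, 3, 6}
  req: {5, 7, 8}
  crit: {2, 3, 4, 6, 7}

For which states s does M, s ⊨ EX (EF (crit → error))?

Sat(crit → error) = {0, 1, 2, 3, 5, 6, 8}
EF (crit → error): least fixpoint, start Z0 = {0, 1, 2, 3, 5, 6, 8}, add states with some successor in Z. Z1 = {0, 1, 2, 3, 5, 6, 7, 8}; fixed.
Sat(EF (crit → error)) = {0, 1, 2, 3, 5, 6, 7, 8}
Sat(EX (EF (crit → error))) = {s : some successor in {0, 1, 2, 3, 5, 6, 7, 8}} = {0, 1, 2, 3, 5, 6, 7, 8}

{0, 1, 2, 3, 5, 6, 7, 8}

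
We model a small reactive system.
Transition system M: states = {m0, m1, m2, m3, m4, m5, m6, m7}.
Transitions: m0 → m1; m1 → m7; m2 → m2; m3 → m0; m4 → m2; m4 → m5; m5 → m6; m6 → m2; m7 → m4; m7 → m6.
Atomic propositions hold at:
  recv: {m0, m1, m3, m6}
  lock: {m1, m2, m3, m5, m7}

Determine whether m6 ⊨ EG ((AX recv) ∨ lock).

Sat(AX recv) = {s : every successor in {m0, m1, m3, m6}} = {m0, m3, m5}
Sat((AX recv) ∨ lock) = {m0, m1, m2, m3, m5, m7}
EG ((AX recv) ∨ lock): greatest fixpoint, start Z0 = {m0, m1, m2, m3, m5, m7}, keep only states in Sat with some successor in Z. Z1 = {m0, m1, m2, m3}; Z2 = {m0, m2, m3}; Z3 = {m2, m3}; Z4 = {m2}; fixed.
Sat(EG ((AX recv) ∨ lock)) = {m2}
m6 ∉ Sat(EG ((AX recv) ∨ lock)) = {m2}, so the formula does not hold at m6.

No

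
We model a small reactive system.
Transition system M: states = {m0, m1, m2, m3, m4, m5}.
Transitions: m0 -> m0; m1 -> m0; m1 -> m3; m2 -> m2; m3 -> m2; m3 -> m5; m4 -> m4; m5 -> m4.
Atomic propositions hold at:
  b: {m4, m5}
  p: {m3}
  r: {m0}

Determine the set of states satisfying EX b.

{m3, m4, m5}

Sat(EX b) = {s : some successor in {m4, m5}} = {m3, m4, m5}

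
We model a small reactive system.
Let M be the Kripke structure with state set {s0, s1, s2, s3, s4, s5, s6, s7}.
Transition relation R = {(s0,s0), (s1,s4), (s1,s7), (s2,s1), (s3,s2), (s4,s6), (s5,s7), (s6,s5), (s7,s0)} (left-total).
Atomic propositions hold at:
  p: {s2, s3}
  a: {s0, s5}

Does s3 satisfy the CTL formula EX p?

Yes

Sat(EX p) = {s : some successor in {s2, s3}} = {s3}
s3 ∈ Sat(EX p) = {s3}, so the formula holds at s3.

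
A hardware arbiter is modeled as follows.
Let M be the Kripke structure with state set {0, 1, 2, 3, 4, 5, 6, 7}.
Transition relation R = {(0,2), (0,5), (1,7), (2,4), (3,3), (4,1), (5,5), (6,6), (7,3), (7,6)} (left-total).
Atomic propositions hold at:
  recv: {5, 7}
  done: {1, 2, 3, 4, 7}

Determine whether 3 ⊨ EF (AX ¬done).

Sat(¬done) = {0, 5, 6}
Sat(AX ¬done) = {s : every successor in {0, 5, 6}} = {5, 6}
EF (AX ¬done): least fixpoint, start Z0 = {5, 6}, add states with some successor in Z. Z1 = {0, 5, 6, 7}; Z2 = {0, 1, 5, 6, 7}; Z3 = {0, 1, 4, 5, 6, 7}; Z4 = {0, 1, 2, 4, 5, 6, 7}; fixed.
Sat(EF (AX ¬done)) = {0, 1, 2, 4, 5, 6, 7}
3 ∉ Sat(EF (AX ¬done)) = {0, 1, 2, 4, 5, 6, 7}, so the formula does not hold at 3.

No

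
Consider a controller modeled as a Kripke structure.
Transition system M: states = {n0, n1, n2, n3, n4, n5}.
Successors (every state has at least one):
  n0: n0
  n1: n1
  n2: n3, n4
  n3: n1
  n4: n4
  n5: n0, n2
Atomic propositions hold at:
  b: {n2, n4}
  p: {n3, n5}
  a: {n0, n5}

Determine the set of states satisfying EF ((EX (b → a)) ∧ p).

Sat(b → a) = {n0, n1, n3, n5}
Sat(EX (b → a)) = {s : some successor in {n0, n1, n3, n5}} = {n0, n1, n2, n3, n5}
Sat((EX (b → a)) ∧ p) = {n3, n5}
EF ((EX (b → a)) ∧ p): least fixpoint, start Z0 = {n3, n5}, add states with some successor in Z. Z1 = {n2, n3, n5}; fixed.
Sat(EF ((EX (b → a)) ∧ p)) = {n2, n3, n5}

{n2, n3, n5}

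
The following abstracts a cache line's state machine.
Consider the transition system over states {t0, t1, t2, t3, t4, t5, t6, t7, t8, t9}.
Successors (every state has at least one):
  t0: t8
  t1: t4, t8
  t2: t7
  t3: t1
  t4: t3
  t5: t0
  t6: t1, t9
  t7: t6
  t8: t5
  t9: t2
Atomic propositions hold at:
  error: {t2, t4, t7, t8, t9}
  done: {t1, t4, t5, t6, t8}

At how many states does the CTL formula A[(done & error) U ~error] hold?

Sat(done & error) = {t4, t8}
Sat(~error) = {t0, t1, t3, t5, t6}
A[(done & error) U ~error]: least fixpoint, start Z0 = Sat(~error) = {t0, t1, t3, t5, t6}, add states in Sat(done & error) with every successor in Z. Z1 = {t0, t1, t3, t4, t5, t6, t8}; fixed.
Sat(A[(done & error) U ~error]) = {t0, t1, t3, t4, t5, t6, t8}
|Sat(A[(done & error) U ~error])| = |{t0, t1, t3, t4, t5, t6, t8}| = 7.

7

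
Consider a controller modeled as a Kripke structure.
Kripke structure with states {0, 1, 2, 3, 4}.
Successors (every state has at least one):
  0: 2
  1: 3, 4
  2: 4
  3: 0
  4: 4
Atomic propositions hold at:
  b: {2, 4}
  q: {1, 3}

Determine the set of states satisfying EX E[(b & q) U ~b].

Sat(b & q) = ∅
Sat(~b) = {0, 1, 3}
E[(b & q) U ~b]: least fixpoint, start Z0 = Sat(~b) = {0, 1, 3}, add states in Sat(b & q) with some successor in Z. Already a fixed point.
Sat(E[(b & q) U ~b]) = {0, 1, 3}
Sat(EX E[(b & q) U ~b]) = {s : some successor in {0, 1, 3}} = {1, 3}

{1, 3}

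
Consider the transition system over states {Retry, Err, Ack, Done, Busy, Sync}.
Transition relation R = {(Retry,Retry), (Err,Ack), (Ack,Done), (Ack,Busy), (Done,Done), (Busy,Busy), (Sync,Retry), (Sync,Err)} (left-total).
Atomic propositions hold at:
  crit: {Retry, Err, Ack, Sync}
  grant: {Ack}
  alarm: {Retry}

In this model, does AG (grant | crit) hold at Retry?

Sat(grant | crit) = {Retry, Err, Ack, Sync}
AG (grant | crit): greatest fixpoint, start Z0 = {Retry, Err, Ack, Sync}, keep only states in Sat with every successor in Z. Z1 = {Retry, Err, Sync}; Z2 = {Retry, Sync}; Z3 = {Retry}; fixed.
Sat(AG (grant | crit)) = {Retry}
Retry ∈ Sat(AG (grant | crit)) = {Retry}, so the formula holds at Retry.

Yes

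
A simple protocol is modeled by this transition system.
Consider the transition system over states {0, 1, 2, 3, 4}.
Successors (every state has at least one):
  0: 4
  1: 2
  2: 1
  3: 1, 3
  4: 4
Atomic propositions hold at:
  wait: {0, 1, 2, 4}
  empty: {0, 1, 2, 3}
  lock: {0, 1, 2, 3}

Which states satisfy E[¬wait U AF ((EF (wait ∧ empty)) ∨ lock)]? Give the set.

{0, 1, 2, 3}

Sat(¬wait) = {3}
Sat(wait ∧ empty) = {0, 1, 2}
EF (wait ∧ empty): least fixpoint, start Z0 = {0, 1, 2}, add states with some successor in Z. Z1 = {0, 1, 2, 3}; fixed.
Sat(EF (wait ∧ empty)) = {0, 1, 2, 3}
Sat((EF (wait ∧ empty)) ∨ lock) = {0, 1, 2, 3}
AF ((EF (wait ∧ empty)) ∨ lock): least fixpoint, start Z0 = {0, 1, 2, 3}, add states with every successor in Z. Already a fixed point.
Sat(AF ((EF (wait ∧ empty)) ∨ lock)) = {0, 1, 2, 3}
E[¬wait U AF ((EF (wait ∧ empty)) ∨ lock)]: least fixpoint, start Z0 = Sat(AF ((EF (wait ∧ empty)) ∨ lock)) = {0, 1, 2, 3}, add states in Sat(¬wait) with some successor in Z. Already a fixed point.
Sat(E[¬wait U AF ((EF (wait ∧ empty)) ∨ lock)]) = {0, 1, 2, 3}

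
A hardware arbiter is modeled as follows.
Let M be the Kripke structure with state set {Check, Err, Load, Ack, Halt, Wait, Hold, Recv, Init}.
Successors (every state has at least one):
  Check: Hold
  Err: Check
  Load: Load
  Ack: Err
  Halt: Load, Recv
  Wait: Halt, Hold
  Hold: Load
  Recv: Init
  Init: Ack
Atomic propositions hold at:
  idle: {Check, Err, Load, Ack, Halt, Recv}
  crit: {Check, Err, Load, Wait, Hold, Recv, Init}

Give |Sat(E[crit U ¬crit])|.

Sat(¬crit) = {Ack, Halt}
E[crit U ¬crit]: least fixpoint, start Z0 = Sat(¬crit) = {Ack, Halt}, add states in Sat(crit) with some successor in Z. Z1 = {Ack, Halt, Wait, Init}; Z2 = {Ack, Halt, Wait, Recv, Init}; fixed.
Sat(E[crit U ¬crit]) = {Ack, Halt, Wait, Recv, Init}
|Sat(E[crit U ¬crit])| = |{Ack, Halt, Wait, Recv, Init}| = 5.

5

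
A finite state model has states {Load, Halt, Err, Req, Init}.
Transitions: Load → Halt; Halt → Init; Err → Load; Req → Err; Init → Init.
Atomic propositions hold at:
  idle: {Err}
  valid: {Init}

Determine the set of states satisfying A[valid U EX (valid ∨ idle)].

{Halt, Req, Init}

Sat(valid ∨ idle) = {Err, Init}
Sat(EX (valid ∨ idle)) = {s : some successor in {Err, Init}} = {Halt, Req, Init}
A[valid U EX (valid ∨ idle)]: least fixpoint, start Z0 = Sat(EX (valid ∨ idle)) = {Halt, Req, Init}, add states in Sat(valid) with every successor in Z. Already a fixed point.
Sat(A[valid U EX (valid ∨ idle)]) = {Halt, Req, Init}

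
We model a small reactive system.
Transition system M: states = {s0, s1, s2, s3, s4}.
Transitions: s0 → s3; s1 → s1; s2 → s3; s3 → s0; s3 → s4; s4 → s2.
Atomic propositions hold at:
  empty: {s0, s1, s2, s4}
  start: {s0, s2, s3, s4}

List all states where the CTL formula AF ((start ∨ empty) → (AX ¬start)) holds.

{s1}

Sat(start ∨ empty) = {s0, s1, s2, s3, s4}
Sat(¬start) = {s1}
Sat(AX ¬start) = {s : every successor in {s1}} = {s1}
Sat((start ∨ empty) → (AX ¬start)) = {s1}
AF ((start ∨ empty) → (AX ¬start)): least fixpoint, start Z0 = {s1}, add states with every successor in Z. Already a fixed point.
Sat(AF ((start ∨ empty) → (AX ¬start))) = {s1}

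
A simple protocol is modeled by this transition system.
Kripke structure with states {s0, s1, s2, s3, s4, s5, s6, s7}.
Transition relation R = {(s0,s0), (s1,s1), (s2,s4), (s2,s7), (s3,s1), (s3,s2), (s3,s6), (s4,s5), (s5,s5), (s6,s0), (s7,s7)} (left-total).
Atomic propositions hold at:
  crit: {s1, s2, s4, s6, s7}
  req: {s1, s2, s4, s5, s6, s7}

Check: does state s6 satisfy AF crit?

AF crit: least fixpoint, start Z0 = {s1, s2, s4, s6, s7}, add states with every successor in Z. Z1 = {s1, s2, s3, s4, s6, s7}; fixed.
Sat(AF crit) = {s1, s2, s3, s4, s6, s7}
s6 ∈ Sat(AF crit) = {s1, s2, s3, s4, s6, s7}, so the formula holds at s6.

Yes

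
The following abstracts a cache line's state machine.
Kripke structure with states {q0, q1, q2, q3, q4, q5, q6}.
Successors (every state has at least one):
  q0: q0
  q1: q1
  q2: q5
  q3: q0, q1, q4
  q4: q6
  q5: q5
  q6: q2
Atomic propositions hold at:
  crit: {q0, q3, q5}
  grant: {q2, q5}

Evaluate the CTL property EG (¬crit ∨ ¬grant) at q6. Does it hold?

No

Sat(¬crit) = {q1, q2, q4, q6}
Sat(¬grant) = {q0, q1, q3, q4, q6}
Sat(¬crit ∨ ¬grant) = {q0, q1, q2, q3, q4, q6}
EG (¬crit ∨ ¬grant): greatest fixpoint, start Z0 = {q0, q1, q2, q3, q4, q6}, keep only states in Sat with some successor in Z. Z1 = {q0, q1, q3, q4, q6}; Z2 = {q0, q1, q3, q4}; Z3 = {q0, q1, q3}; fixed.
Sat(EG (¬crit ∨ ¬grant)) = {q0, q1, q3}
q6 ∉ Sat(EG (¬crit ∨ ¬grant)) = {q0, q1, q3}, so the formula does not hold at q6.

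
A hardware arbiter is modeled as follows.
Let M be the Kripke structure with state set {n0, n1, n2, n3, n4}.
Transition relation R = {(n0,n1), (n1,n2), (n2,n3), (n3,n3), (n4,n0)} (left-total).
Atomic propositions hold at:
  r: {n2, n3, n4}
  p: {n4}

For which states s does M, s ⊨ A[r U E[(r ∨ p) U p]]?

{n4}

Sat(r ∨ p) = {n2, n3, n4}
E[(r ∨ p) U p]: least fixpoint, start Z0 = Sat(p) = {n4}, add states in Sat(r ∨ p) with some successor in Z. Already a fixed point.
Sat(E[(r ∨ p) U p]) = {n4}
A[r U E[(r ∨ p) U p]]: least fixpoint, start Z0 = Sat(E[(r ∨ p) U p]) = {n4}, add states in Sat(r) with every successor in Z. Already a fixed point.
Sat(A[r U E[(r ∨ p) U p]]) = {n4}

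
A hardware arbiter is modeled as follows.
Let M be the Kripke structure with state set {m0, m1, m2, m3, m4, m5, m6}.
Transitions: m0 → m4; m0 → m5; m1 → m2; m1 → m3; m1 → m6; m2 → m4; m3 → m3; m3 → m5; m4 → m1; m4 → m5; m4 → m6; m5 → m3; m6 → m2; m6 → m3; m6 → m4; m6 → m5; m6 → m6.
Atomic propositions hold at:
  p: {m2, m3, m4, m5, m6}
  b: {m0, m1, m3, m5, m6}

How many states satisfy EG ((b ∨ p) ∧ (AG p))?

2

Sat(b ∨ p) = {m0, m1, m2, m3, m4, m5, m6}
AG p: greatest fixpoint, start Z0 = {m2, m3, m4, m5, m6}, keep only states in Sat with every successor in Z. Z1 = {m2, m3, m5, m6}; Z2 = {m3, m5}; fixed.
Sat(AG p) = {m3, m5}
Sat((b ∨ p) ∧ (AG p)) = {m3, m5}
EG ((b ∨ p) ∧ (AG p)): greatest fixpoint, start Z0 = {m3, m5}, keep only states in Sat with some successor in Z. Already a fixed point.
Sat(EG ((b ∨ p) ∧ (AG p))) = {m3, m5}
|Sat(EG ((b ∨ p) ∧ (AG p)))| = |{m3, m5}| = 2.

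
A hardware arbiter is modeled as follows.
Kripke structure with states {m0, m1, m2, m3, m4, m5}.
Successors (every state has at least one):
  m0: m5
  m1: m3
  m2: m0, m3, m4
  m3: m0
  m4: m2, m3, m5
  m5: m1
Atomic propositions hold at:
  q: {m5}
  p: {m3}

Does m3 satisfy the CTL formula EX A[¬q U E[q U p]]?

Sat(¬q) = {m0, m1, m2, m3, m4}
E[q U p]: least fixpoint, start Z0 = Sat(p) = {m3}, add states in Sat(q) with some successor in Z. Already a fixed point.
Sat(E[q U p]) = {m3}
A[¬q U E[q U p]]: least fixpoint, start Z0 = Sat(E[q U p]) = {m3}, add states in Sat(¬q) with every successor in Z. Z1 = {m1, m3}; fixed.
Sat(A[¬q U E[q U p]]) = {m1, m3}
Sat(EX A[¬q U E[q U p]]) = {s : some successor in {m1, m3}} = {m1, m2, m4, m5}
m3 ∉ Sat(EX A[¬q U E[q U p]]) = {m1, m2, m4, m5}, so the formula does not hold at m3.

No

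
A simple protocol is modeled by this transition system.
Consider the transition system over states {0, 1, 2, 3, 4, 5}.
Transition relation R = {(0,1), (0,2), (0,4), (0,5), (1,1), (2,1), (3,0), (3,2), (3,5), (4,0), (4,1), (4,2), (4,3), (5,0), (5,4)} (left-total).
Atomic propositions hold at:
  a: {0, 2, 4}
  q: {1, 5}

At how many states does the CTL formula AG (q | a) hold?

2

Sat(q | a) = {0, 1, 2, 4, 5}
AG (q | a): greatest fixpoint, start Z0 = {0, 1, 2, 4, 5}, keep only states in Sat with every successor in Z. Z1 = {0, 1, 2, 5}; Z2 = {1, 2}; fixed.
Sat(AG (q | a)) = {1, 2}
|Sat(AG (q | a))| = |{1, 2}| = 2.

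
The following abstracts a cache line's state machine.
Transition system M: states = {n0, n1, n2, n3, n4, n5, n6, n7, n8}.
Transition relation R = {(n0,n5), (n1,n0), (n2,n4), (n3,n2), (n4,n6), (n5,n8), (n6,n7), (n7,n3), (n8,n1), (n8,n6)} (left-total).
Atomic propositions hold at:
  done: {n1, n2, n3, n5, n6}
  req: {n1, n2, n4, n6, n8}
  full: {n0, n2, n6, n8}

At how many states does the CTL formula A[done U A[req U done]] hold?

A[req U done]: least fixpoint, start Z0 = Sat(done) = {n1, n2, n3, n5, n6}, add states in Sat(req) with every successor in Z. Z1 = {n1, n2, n3, n4, n5, n6, n8}; fixed.
Sat(A[req U done]) = {n1, n2, n3, n4, n5, n6, n8}
A[done U A[req U done]]: least fixpoint, start Z0 = Sat(A[req U done]) = {n1, n2, n3, n4, n5, n6, n8}, add states in Sat(done) with every successor in Z. Already a fixed point.
Sat(A[done U A[req U done]]) = {n1, n2, n3, n4, n5, n6, n8}
|Sat(A[done U A[req U done]])| = |{n1, n2, n3, n4, n5, n6, n8}| = 7.

7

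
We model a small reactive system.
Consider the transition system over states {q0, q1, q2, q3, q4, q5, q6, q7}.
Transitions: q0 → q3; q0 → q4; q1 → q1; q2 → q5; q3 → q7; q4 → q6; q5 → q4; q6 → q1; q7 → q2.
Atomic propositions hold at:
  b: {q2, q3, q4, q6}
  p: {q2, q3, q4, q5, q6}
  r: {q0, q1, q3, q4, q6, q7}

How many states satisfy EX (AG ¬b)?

2

Sat(¬b) = {q0, q1, q5, q7}
AG ¬b: greatest fixpoint, start Z0 = {q0, q1, q5, q7}, keep only states in Sat with every successor in Z. Z1 = {q1}; fixed.
Sat(AG ¬b) = {q1}
Sat(EX (AG ¬b)) = {s : some successor in {q1}} = {q1, q6}
|Sat(EX (AG ¬b))| = |{q1, q6}| = 2.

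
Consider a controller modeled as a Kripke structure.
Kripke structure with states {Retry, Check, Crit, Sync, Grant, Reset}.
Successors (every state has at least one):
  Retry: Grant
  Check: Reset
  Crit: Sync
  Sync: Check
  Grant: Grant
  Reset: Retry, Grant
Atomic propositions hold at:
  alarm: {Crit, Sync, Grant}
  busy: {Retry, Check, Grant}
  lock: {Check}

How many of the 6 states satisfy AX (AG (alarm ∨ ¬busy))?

2

Sat(¬busy) = {Crit, Sync, Reset}
Sat(alarm ∨ ¬busy) = {Crit, Sync, Grant, Reset}
AG (alarm ∨ ¬busy): greatest fixpoint, start Z0 = {Crit, Sync, Grant, Reset}, keep only states in Sat with every successor in Z. Z1 = {Crit, Grant}; Z2 = {Grant}; fixed.
Sat(AG (alarm ∨ ¬busy)) = {Grant}
Sat(AX (AG (alarm ∨ ¬busy))) = {s : every successor in {Grant}} = {Retry, Grant}
|Sat(AX (AG (alarm ∨ ¬busy)))| = |{Retry, Grant}| = 2.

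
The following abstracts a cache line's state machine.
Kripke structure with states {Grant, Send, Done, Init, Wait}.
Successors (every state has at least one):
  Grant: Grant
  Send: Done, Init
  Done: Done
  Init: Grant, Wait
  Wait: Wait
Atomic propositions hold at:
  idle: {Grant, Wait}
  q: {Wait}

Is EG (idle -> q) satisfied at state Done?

Yes

Sat(idle -> q) = {Send, Done, Init, Wait}
EG (idle -> q): greatest fixpoint, start Z0 = {Send, Done, Init, Wait}, keep only states in Sat with some successor in Z. Already a fixed point.
Sat(EG (idle -> q)) = {Send, Done, Init, Wait}
Done ∈ Sat(EG (idle -> q)) = {Send, Done, Init, Wait}, so the formula holds at Done.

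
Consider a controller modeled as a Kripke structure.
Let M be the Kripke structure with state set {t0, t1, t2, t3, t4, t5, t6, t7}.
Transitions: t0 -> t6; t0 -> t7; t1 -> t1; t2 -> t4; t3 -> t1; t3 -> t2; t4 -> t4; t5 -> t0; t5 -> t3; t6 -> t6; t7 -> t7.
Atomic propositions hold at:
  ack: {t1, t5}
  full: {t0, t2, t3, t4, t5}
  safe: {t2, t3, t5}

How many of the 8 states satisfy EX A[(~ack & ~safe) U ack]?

Sat(~ack) = {t0, t2, t3, t4, t6, t7}
Sat(~safe) = {t0, t1, t4, t6, t7}
Sat(~ack & ~safe) = {t0, t4, t6, t7}
A[(~ack & ~safe) U ack]: least fixpoint, start Z0 = Sat(ack) = {t1, t5}, add states in Sat(~ack & ~safe) with every successor in Z. Already a fixed point.
Sat(A[(~ack & ~safe) U ack]) = {t1, t5}
Sat(EX A[(~ack & ~safe) U ack]) = {s : some successor in {t1, t5}} = {t1, t3}
|Sat(EX A[(~ack & ~safe) U ack])| = |{t1, t3}| = 2.

2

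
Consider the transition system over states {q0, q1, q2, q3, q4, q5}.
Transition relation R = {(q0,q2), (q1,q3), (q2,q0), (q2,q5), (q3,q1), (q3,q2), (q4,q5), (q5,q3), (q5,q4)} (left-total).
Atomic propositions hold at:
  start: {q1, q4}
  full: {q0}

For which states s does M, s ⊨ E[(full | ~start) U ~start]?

{q0, q2, q3, q5}

Sat(~start) = {q0, q2, q3, q5}
Sat(full | ~start) = {q0, q2, q3, q5}
E[(full | ~start) U ~start]: least fixpoint, start Z0 = Sat(~start) = {q0, q2, q3, q5}, add states in Sat(full | ~start) with some successor in Z. Already a fixed point.
Sat(E[(full | ~start) U ~start]) = {q0, q2, q3, q5}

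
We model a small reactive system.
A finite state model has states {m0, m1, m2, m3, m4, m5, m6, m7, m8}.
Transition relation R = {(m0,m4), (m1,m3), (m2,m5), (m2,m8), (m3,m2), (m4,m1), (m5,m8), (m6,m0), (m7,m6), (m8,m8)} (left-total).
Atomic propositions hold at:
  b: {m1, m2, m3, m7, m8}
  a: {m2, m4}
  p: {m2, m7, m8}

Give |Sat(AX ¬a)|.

Sat(¬a) = {m0, m1, m3, m5, m6, m7, m8}
Sat(AX ¬a) = {s : every successor in {m0, m1, m3, m5, m6, m7, m8}} = {m1, m2, m4, m5, m6, m7, m8}
|Sat(AX ¬a)| = |{m1, m2, m4, m5, m6, m7, m8}| = 7.

7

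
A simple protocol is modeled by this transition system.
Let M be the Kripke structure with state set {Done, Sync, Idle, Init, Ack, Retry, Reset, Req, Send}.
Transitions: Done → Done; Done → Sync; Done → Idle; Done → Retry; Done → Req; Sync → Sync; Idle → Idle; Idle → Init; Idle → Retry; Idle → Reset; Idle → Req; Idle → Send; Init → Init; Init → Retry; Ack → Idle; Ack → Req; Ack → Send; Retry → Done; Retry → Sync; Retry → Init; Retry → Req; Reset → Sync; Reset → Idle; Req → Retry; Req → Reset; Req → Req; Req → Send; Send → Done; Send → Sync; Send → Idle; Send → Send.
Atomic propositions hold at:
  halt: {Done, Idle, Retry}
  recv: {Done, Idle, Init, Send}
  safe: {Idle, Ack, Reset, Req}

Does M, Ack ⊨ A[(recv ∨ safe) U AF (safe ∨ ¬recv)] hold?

Sat(recv ∨ safe) = {Done, Idle, Init, Ack, Reset, Req, Send}
Sat(¬recv) = {Sync, Ack, Retry, Reset, Req}
Sat(safe ∨ ¬recv) = {Sync, Idle, Ack, Retry, Reset, Req}
AF (safe ∨ ¬recv): least fixpoint, start Z0 = {Sync, Idle, Ack, Retry, Reset, Req}, add states with every successor in Z. Already a fixed point.
Sat(AF (safe ∨ ¬recv)) = {Sync, Idle, Ack, Retry, Reset, Req}
A[(recv ∨ safe) U AF (safe ∨ ¬recv)]: least fixpoint, start Z0 = Sat(AF (safe ∨ ¬recv)) = {Sync, Idle, Ack, Retry, Reset, Req}, add states in Sat(recv ∨ safe) with every successor in Z. Already a fixed point.
Sat(A[(recv ∨ safe) U AF (safe ∨ ¬recv)]) = {Sync, Idle, Ack, Retry, Reset, Req}
Ack ∈ Sat(A[(recv ∨ safe) U AF (safe ∨ ¬recv)]) = {Sync, Idle, Ack, Retry, Reset, Req}, so the formula holds at Ack.

Yes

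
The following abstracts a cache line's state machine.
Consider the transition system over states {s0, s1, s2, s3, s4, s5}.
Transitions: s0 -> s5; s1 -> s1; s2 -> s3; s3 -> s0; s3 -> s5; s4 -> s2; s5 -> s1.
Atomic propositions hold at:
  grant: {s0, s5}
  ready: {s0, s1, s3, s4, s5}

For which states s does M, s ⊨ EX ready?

{s0, s1, s2, s3, s5}

Sat(EX ready) = {s : some successor in {s0, s1, s3, s4, s5}} = {s0, s1, s2, s3, s5}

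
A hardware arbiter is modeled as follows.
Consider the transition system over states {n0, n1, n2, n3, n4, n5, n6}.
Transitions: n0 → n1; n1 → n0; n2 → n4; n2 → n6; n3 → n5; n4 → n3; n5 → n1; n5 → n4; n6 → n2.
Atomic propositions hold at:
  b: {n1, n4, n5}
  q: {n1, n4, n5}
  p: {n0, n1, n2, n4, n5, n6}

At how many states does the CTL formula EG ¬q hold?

Sat(¬q) = {n0, n2, n3, n6}
EG ¬q: greatest fixpoint, start Z0 = {n0, n2, n3, n6}, keep only states in Sat with some successor in Z. Z1 = {n2, n6}; fixed.
Sat(EG ¬q) = {n2, n6}
|Sat(EG ¬q)| = |{n2, n6}| = 2.

2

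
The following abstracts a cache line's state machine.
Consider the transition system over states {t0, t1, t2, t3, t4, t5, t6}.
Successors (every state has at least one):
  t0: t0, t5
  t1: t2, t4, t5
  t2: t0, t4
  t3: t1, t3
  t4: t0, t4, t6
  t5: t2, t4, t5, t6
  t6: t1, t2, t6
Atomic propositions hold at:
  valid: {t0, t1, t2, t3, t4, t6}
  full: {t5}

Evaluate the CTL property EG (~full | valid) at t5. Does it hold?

Sat(~full) = {t0, t1, t2, t3, t4, t6}
Sat(~full | valid) = {t0, t1, t2, t3, t4, t6}
EG (~full | valid): greatest fixpoint, start Z0 = {t0, t1, t2, t3, t4, t6}, keep only states in Sat with some successor in Z. Already a fixed point.
Sat(EG (~full | valid)) = {t0, t1, t2, t3, t4, t6}
t5 ∉ Sat(EG (~full | valid)) = {t0, t1, t2, t3, t4, t6}, so the formula does not hold at t5.

No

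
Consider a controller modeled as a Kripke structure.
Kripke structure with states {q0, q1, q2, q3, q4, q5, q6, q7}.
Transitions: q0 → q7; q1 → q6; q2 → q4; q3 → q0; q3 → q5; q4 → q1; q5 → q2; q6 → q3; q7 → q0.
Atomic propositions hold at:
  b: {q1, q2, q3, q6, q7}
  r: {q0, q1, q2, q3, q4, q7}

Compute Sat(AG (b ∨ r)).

{q0, q7}

Sat(b ∨ r) = {q0, q1, q2, q3, q4, q6, q7}
AG (b ∨ r): greatest fixpoint, start Z0 = {q0, q1, q2, q3, q4, q6, q7}, keep only states in Sat with every successor in Z. Z1 = {q0, q1, q2, q4, q6, q7}; Z2 = {q0, q1, q2, q4, q7}; Z3 = {q0, q2, q4, q7}; Z4 = {q0, q2, q7}; Z5 = {q0, q7}; fixed.
Sat(AG (b ∨ r)) = {q0, q7}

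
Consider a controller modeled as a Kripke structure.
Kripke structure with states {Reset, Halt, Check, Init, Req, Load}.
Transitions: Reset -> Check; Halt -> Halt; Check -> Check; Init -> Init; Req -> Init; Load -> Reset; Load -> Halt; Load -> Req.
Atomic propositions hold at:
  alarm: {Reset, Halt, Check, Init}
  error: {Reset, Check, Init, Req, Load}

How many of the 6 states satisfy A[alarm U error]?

5

A[alarm U error]: least fixpoint, start Z0 = Sat(error) = {Reset, Check, Init, Req, Load}, add states in Sat(alarm) with every successor in Z. Already a fixed point.
Sat(A[alarm U error]) = {Reset, Check, Init, Req, Load}
|Sat(A[alarm U error])| = |{Reset, Check, Init, Req, Load}| = 5.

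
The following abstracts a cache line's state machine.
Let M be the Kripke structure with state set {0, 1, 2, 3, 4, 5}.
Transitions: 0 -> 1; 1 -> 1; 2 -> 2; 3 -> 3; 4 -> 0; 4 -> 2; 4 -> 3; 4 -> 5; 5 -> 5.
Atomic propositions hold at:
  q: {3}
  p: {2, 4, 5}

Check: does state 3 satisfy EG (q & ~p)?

Sat(~p) = {0, 1, 3}
Sat(q & ~p) = {3}
EG (q & ~p): greatest fixpoint, start Z0 = {3}, keep only states in Sat with some successor in Z. Already a fixed point.
Sat(EG (q & ~p)) = {3}
3 ∈ Sat(EG (q & ~p)) = {3}, so the formula holds at 3.

Yes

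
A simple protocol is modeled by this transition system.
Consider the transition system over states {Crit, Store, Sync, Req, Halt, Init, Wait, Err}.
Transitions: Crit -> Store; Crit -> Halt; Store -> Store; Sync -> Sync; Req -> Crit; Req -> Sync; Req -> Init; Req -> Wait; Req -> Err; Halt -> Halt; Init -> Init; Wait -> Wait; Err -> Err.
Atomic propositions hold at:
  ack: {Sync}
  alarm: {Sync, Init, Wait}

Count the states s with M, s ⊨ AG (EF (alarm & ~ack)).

2

Sat(~ack) = {Crit, Store, Req, Halt, Init, Wait, Err}
Sat(alarm & ~ack) = {Init, Wait}
EF (alarm & ~ack): least fixpoint, start Z0 = {Init, Wait}, add states with some successor in Z. Z1 = {Req, Init, Wait}; fixed.
Sat(EF (alarm & ~ack)) = {Req, Init, Wait}
AG (EF (alarm & ~ack)): greatest fixpoint, start Z0 = {Req, Init, Wait}, keep only states in Sat with every successor in Z. Z1 = {Init, Wait}; fixed.
Sat(AG (EF (alarm & ~ack))) = {Init, Wait}
|Sat(AG (EF (alarm & ~ack)))| = |{Init, Wait}| = 2.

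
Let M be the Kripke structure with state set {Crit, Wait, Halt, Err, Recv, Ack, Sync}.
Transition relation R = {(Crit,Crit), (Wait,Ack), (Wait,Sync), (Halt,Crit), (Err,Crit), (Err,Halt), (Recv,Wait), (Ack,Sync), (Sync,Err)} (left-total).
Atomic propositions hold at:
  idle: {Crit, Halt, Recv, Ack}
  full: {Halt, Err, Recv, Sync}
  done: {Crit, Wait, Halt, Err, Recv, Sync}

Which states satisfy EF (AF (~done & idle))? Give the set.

Sat(~done) = {Ack}
Sat(~done & idle) = {Ack}
AF (~done & idle): least fixpoint, start Z0 = {Ack}, add states with every successor in Z. Already a fixed point.
Sat(AF (~done & idle)) = {Ack}
EF (AF (~done & idle)): least fixpoint, start Z0 = {Ack}, add states with some successor in Z. Z1 = {Wait, Ack}; Z2 = {Wait, Recv, Ack}; fixed.
Sat(EF (AF (~done & idle))) = {Wait, Recv, Ack}

{Wait, Recv, Ack}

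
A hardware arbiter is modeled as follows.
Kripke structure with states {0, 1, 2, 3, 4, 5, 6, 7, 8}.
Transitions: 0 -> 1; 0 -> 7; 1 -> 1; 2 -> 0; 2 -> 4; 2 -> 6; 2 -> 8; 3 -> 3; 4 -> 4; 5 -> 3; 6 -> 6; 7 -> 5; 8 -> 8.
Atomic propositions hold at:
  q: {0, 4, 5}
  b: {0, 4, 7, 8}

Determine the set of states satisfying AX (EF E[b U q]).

{4, 7}

E[b U q]: least fixpoint, start Z0 = Sat(q) = {0, 4, 5}, add states in Sat(b) with some successor in Z. Z1 = {0, 4, 5, 7}; fixed.
Sat(E[b U q]) = {0, 4, 5, 7}
EF E[b U q]: least fixpoint, start Z0 = {0, 4, 5, 7}, add states with some successor in Z. Z1 = {0, 2, 4, 5, 7}; fixed.
Sat(EF E[b U q]) = {0, 2, 4, 5, 7}
Sat(AX (EF E[b U q])) = {s : every successor in {0, 2, 4, 5, 7}} = {4, 7}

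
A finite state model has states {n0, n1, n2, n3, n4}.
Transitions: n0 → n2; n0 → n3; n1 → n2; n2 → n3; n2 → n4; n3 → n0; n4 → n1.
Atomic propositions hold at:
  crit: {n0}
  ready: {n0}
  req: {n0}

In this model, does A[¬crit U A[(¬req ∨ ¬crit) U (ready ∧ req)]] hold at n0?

Yes

Sat(¬crit) = {n1, n2, n3, n4}
Sat(¬req) = {n1, n2, n3, n4}
Sat(¬req ∨ ¬crit) = {n1, n2, n3, n4}
Sat(ready ∧ req) = {n0}
A[(¬req ∨ ¬crit) U (ready ∧ req)]: least fixpoint, start Z0 = Sat((ready ∧ req)) = {n0}, add states in Sat(¬req ∨ ¬crit) with every successor in Z. Z1 = {n0, n3}; fixed.
Sat(A[(¬req ∨ ¬crit) U (ready ∧ req)]) = {n0, n3}
A[¬crit U A[(¬req ∨ ¬crit) U (ready ∧ req)]]: least fixpoint, start Z0 = Sat(A[(¬req ∨ ¬crit) U (ready ∧ req)]) = {n0, n3}, add states in Sat(¬crit) with every successor in Z. Already a fixed point.
Sat(A[¬crit U A[(¬req ∨ ¬crit) U (ready ∧ req)]]) = {n0, n3}
n0 ∈ Sat(A[¬crit U A[(¬req ∨ ¬crit) U (ready ∧ req)]]) = {n0, n3}, so the formula holds at n0.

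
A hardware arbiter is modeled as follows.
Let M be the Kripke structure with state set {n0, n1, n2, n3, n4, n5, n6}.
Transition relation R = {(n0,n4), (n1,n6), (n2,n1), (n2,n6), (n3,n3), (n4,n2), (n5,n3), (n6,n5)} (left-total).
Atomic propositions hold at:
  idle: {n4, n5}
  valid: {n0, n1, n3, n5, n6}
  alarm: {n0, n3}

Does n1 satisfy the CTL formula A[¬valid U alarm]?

Sat(¬valid) = {n2, n4}
A[¬valid U alarm]: least fixpoint, start Z0 = Sat(alarm) = {n0, n3}, add states in Sat(¬valid) with every successor in Z. Already a fixed point.
Sat(A[¬valid U alarm]) = {n0, n3}
n1 ∉ Sat(A[¬valid U alarm]) = {n0, n3}, so the formula does not hold at n1.

No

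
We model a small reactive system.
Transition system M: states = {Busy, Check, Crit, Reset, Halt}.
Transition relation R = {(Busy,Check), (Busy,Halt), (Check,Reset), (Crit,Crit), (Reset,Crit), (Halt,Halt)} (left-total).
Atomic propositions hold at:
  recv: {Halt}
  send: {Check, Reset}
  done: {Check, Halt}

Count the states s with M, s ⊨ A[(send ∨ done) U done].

2

Sat(send ∨ done) = {Check, Reset, Halt}
A[(send ∨ done) U done]: least fixpoint, start Z0 = Sat(done) = {Check, Halt}, add states in Sat(send ∨ done) with every successor in Z. Already a fixed point.
Sat(A[(send ∨ done) U done]) = {Check, Halt}
|Sat(A[(send ∨ done) U done])| = |{Check, Halt}| = 2.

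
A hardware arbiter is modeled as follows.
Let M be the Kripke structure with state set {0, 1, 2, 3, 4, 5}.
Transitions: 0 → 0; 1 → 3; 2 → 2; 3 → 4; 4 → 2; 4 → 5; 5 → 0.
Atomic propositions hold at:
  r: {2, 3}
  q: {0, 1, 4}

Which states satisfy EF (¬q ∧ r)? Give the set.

Sat(¬q) = {2, 3, 5}
Sat(¬q ∧ r) = {2, 3}
EF (¬q ∧ r): least fixpoint, start Z0 = {2, 3}, add states with some successor in Z. Z1 = {1, 2, 3, 4}; fixed.
Sat(EF (¬q ∧ r)) = {1, 2, 3, 4}

{1, 2, 3, 4}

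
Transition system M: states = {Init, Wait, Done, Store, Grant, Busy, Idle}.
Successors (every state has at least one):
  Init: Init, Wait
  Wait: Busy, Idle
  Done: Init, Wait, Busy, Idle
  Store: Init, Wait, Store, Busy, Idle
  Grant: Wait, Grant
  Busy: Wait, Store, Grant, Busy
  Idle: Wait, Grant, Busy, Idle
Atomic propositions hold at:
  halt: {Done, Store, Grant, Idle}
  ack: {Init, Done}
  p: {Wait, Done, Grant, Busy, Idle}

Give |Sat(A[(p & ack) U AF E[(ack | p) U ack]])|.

2

Sat(p & ack) = {Done}
Sat(ack | p) = {Init, Wait, Done, Grant, Busy, Idle}
E[(ack | p) U ack]: least fixpoint, start Z0 = Sat(ack) = {Init, Done}, add states in Sat(ack | p) with some successor in Z. Already a fixed point.
Sat(E[(ack | p) U ack]) = {Init, Done}
AF E[(ack | p) U ack]: least fixpoint, start Z0 = {Init, Done}, add states with every successor in Z. Already a fixed point.
Sat(AF E[(ack | p) U ack]) = {Init, Done}
A[(p & ack) U AF E[(ack | p) U ack]]: least fixpoint, start Z0 = Sat(AF E[(ack | p) U ack]) = {Init, Done}, add states in Sat(p & ack) with every successor in Z. Already a fixed point.
Sat(A[(p & ack) U AF E[(ack | p) U ack]]) = {Init, Done}
|Sat(A[(p & ack) U AF E[(ack | p) U ack]])| = |{Init, Done}| = 2.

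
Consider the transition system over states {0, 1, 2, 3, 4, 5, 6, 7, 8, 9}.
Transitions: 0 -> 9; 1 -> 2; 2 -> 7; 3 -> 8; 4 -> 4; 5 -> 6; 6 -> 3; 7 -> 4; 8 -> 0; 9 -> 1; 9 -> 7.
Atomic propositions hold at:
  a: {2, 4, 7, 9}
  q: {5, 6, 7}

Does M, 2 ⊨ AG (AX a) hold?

Sat(AX a) = {s : every successor in {2, 4, 7, 9}} = {0, 1, 2, 4, 7}
AG (AX a): greatest fixpoint, start Z0 = {0, 1, 2, 4, 7}, keep only states in Sat with every successor in Z. Z1 = {1, 2, 4, 7}; fixed.
Sat(AG (AX a)) = {1, 2, 4, 7}
2 ∈ Sat(AG (AX a)) = {1, 2, 4, 7}, so the formula holds at 2.

Yes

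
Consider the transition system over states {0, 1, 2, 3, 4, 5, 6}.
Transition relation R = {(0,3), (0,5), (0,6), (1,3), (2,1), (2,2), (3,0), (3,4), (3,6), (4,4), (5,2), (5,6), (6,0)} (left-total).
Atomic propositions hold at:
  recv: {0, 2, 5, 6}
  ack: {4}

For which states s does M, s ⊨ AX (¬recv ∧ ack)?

Sat(¬recv) = {1, 3, 4}
Sat(¬recv ∧ ack) = {4}
Sat(AX (¬recv ∧ ack)) = {s : every successor in {4}} = {4}

{4}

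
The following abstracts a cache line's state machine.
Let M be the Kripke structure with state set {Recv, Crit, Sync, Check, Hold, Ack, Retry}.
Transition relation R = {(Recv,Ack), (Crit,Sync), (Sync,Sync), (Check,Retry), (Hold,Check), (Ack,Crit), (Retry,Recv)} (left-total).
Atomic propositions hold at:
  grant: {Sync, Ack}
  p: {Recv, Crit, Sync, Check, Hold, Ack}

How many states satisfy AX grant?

3

Sat(AX grant) = {s : every successor in {Sync, Ack}} = {Recv, Crit, Sync}
|Sat(AX grant)| = |{Recv, Crit, Sync}| = 3.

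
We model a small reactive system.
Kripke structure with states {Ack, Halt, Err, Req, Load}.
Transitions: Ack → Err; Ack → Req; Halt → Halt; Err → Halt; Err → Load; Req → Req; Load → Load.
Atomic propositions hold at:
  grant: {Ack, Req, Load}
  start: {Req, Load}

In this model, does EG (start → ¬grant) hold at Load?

Sat(¬grant) = {Halt, Err}
Sat(start → ¬grant) = {Ack, Halt, Err}
EG (start → ¬grant): greatest fixpoint, start Z0 = {Ack, Halt, Err}, keep only states in Sat with some successor in Z. Already a fixed point.
Sat(EG (start → ¬grant)) = {Ack, Halt, Err}
Load ∉ Sat(EG (start → ¬grant)) = {Ack, Halt, Err}, so the formula does not hold at Load.

No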